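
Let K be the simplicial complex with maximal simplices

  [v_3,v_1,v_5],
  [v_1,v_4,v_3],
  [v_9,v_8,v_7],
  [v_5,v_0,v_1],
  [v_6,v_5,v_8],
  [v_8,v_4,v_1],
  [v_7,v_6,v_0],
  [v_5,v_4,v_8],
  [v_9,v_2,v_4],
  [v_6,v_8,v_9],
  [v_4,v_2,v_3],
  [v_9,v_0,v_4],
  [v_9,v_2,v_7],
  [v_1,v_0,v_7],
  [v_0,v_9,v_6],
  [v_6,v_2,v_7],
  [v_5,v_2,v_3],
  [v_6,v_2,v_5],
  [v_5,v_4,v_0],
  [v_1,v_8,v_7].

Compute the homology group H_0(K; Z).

H_0 = Z.

We work with the vertex ordering v_0 < v_1 < v_2 < v_3 < v_4 < v_5 < v_6 < v_7 < v_8 < v_9. The simplices of K, each written with vertices in increasing order, are:

  0-simplices (10): [v_0], [v_1], [v_2], [v_3], [v_4], [v_5], [v_6], [v_7], [v_8], [v_9]
  1-simplices (30): (30 of them)
  2-simplices (20): (20 of them)

Hence C_0 ≅ Z^10, C_1 ≅ Z^30, C_2 ≅ Z^20.

The boundary map ∂_1: C_1 → C_0 maps an edge to its endpoints' difference, ∂[p,q] = q − p.
As a 10×30 matrix over Z this has rank 9, with invariant factors (1,1,1,1,1,1,1,1,1).

The boundary map ∂_2: C_2 → C_1 maps a triangle to the signed sum of its edges. For instance
  ∂[v_1,v_4,v_8] = [v_4,v_8] − [v_1,v_8] + [v_1,v_4],
  ∂[v_5,v_6,v_8] = [v_6,v_8] − [v_5,v_8] + [v_5,v_6].
The 30×20 boundary matrix has rank 20 and Smith normal form diag(1,1,1,1,1,1,1,1,1,1,1,1,1,1,1,1,1,1,1,2).

Reading off H_k = ker ∂_k / im ∂_{k+1}:

  H_0: rank C_0 − rank ∂_1 = 10 − 9 = 1, and the invariant factors of ∂_1 are all 1, so H_0 ≅ Z.

(K is a triangulation of the Klein bottle.)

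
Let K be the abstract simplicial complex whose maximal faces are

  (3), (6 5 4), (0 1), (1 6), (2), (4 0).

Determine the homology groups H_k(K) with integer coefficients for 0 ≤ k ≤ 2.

H_0 ≅ Z^3,  H_1 ≅ Z,  H_2 = 0.

We work with the vertex ordering 0 < 1 < 2 < 3 < 4 < 5 < 6. The simplices of K, each written with vertices in increasing order, are:

  0-simplices (7): [0], [1], [2], [3], [4], [5], [6]
  1-simplices (6): [0,1], [0,4], [1,6], [4,5], [4,6], [5,6]
  2-simplices (1): [4,5,6]

so the chain groups are C_0 ≅ Z^7, C_1 ≅ Z^6, C_2 ≅ Z^1.

∂_1: C_1 → C_0 maps an edge to its endpoints' difference, ∂[p,q] = q − p.
This gives a 7×6 integer matrix of rank 4; reducing to Smith normal form yields diagonal entries (1,1,1,1).

The boundary map ∂_2: C_2 → C_1 acts by ∂[p,q,r] = [q,r] − [p,r] + [p,q]. For instance
  ∂[4,5,6] = [5,6] − [4,6] + [4,5].
As a 6×1 matrix over Z this has rank 1, with invariant factors (1).

From H_k ≅ ker(∂_k) / im(∂_{k+1}) we obtain:

  H_0: rank C_0 − rank ∂_1 = 7 − 4 = 3, and the invariant factors of ∂_1 are all 1, so H_0 = Z^3.
  H_1: rank ker ∂_1 − rank ∂_2 = (6 − 4) − 1 = 1, and the invariant factors of ∂_2 are all 1, so H_1 = Z.
  H_2: rank ker ∂_2 − rank ∂_3 = (1 − 1) − 0 = 0, and there is no ∂_3, so H_2 = 0.

As a check, the Euler characteristic is 7 − 6 + 1 = 2, which agrees with 3 − 1 + 0 = 2.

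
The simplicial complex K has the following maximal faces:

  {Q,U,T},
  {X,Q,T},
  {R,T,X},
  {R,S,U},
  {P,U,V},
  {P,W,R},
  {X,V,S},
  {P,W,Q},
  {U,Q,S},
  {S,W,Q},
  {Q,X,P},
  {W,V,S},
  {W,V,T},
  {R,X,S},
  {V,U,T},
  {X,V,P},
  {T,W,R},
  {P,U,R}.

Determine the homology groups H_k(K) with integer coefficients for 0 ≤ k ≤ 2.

H_0 = Z,  H_1 = Z^2,  H_2 = Z.

K has 9 vertices, 27 edges, 18 triangles.
rank ∂_0 = 0, rank ∂_1 = 8 ⇒ b_0 = 9 − 0 − 8 = 1; all invariant factors of ∂_1 are 1 so no torsion. So H_0 ≅ Z.
rank ∂_1 = 8, rank ∂_2 = 17 ⇒ b_1 = 27 − 8 − 17 = 2; all invariant factors of ∂_2 are 1 so no torsion. So H_1 ≅ Z^2.
rank ∂_2 = 17, rank ∂_3 = 0 ⇒ b_2 = 18 − 17 − 0 = 1. So H_2 ≅ Z.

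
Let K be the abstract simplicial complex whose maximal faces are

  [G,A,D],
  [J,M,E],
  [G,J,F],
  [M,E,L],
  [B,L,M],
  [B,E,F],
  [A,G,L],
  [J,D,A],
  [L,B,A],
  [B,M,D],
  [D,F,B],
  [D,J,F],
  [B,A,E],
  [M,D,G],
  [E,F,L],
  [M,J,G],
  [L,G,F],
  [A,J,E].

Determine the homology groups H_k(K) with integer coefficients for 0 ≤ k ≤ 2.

H_0 = Z,  H_1 = Z ⊕ Z_2,  H_2 = 0.

We work with the vertex ordering A < B < D < E < F < G < J < L < M. The simplices of K, each written with vertices in increasing order, are:

  0-simplices (9): A, B, D, E, F, G, J, L, M
  1-simplices (27): AB, AD, AE, AG, AJ, AL, BD, BE, BF, BL, BM, DF, DG, DJ, DM, EF, EJ, EL, EM, FG, FJ, FL, GJ, GL, GM, JM, LM
  2-simplices (18): ABE, ABL, ADG, ADJ, AEJ, AGL, BDF, BDM, BEF, BLM, DFJ, DGM, EFL, EJM, ELM, FGJ, FGL, GJM

so the chain groups are C_0 ≅ Z^9, C_1 ≅ Z^27, C_2 ≅ Z^18.

∂_1: C_1 → C_0 maps an edge to its endpoints' difference, ∂[p,q] = q − p.
The resulting 9×27 matrix has rank 8, and its Smith normal form has invariant factors (1,1,1,1,1,1,1,1).

Boundary ∂_2: C_2 → C_1 acts by ∂[p,q,r] = [q,r] − [p,r] + [p,q]. For instance
  ∂GJM = JM − GM + GJ,
  ∂DFJ = FJ − DJ + DF.
The resulting 27×18 matrix has rank 18, and its Smith normal form has invariant factors (1,1,1,1,1,1,1,1,1,1,1,1,1,1,1,1,1,2).

Now H_k = ker ∂_k / im ∂_{k+1}, so:

  H_0: rank C_0 − rank ∂_1 = 9 − 8 = 1, and the invariant factors of ∂_1 are all 1, so H_0 = Z.
  H_1: rank ker ∂_1 − rank ∂_2 = (27 − 8) − 18 = 1, and ∂_2 has invariant factor 2 > 1, so H_1 = Z ⊕ Z_2.
  H_2: rank ker ∂_2 − rank ∂_3 = (18 − 18) − 0 = 0, and there is no ∂_3, so H_2 = 0.

(K is a triangulation of the Klein bottle.)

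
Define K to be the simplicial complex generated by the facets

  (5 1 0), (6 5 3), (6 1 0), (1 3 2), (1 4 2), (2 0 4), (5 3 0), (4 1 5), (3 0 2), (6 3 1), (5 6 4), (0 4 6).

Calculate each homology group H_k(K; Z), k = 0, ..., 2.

H_0 = Z,  H_1 = Z/2,  H_2 = 0.

We work with the vertex ordering 0 < 1 < 2 < 3 < 4 < 5 < 6. The simplices of K, each written with vertices in increasing order, are:

  0-simplices (7): [0], [1], [2], [3], [4], [5], [6]
  1-simplices (18): [0,1], [0,2], [0,3], [0,4], [0,5], [0,6], [1,2], [1,3], [1,4], [1,5], [1,6], [2,3], [2,4], [3,5], [3,6], [4,5], [4,6], [5,6]
  2-simplices (12): [0,1,5], [0,1,6], [0,2,3], [0,2,4], [0,3,5], [0,4,6], [1,2,3], [1,2,4], [1,3,6], [1,4,5], [3,5,6], [4,5,6]

giving chain groups C_0 ≅ Z^7, C_1 ≅ Z^18, C_2 ≅ Z^12.

Boundary ∂_1: C_1 → C_0 sends each edge [p,q] (with p < q) to q − p. For instance
  ∂[0,3] = [3] − [0].
The resulting 7×18 matrix has rank 6, and its Smith normal form has invariant factors (1,1,1,1,1,1).

∂_2: C_2 → C_1 sends each 2-simplex [p,q,r] to [q,r] − [p,r] + [p,q]. For instance
  ∂[3,5,6] = [5,6] − [3,6] + [3,5],
  ∂[0,2,3] = [2,3] − [0,3] + [0,2].
As a 18×12 matrix over Z this has rank 12, with invariant factors (1,1,1,1,1,1,1,1,1,1,1,2).

Computing H_k = (kernel of ∂_k) / (image of ∂_{k+1}):

  H_0: rank C_0 − rank ∂_1 = 7 − 6 = 1, and the invariant factors of ∂_1 are all 1, so H_0 ≅ Z.
  H_1: rank ker ∂_1 − rank ∂_2 = (18 − 6) − 12 = 0, and ∂_2 has invariant factor 2 > 1, so H_1 ≅ Z/2.
  H_2: rank ker ∂_2 − rank ∂_3 = (12 − 12) − 0 = 0, and there is no ∂_3, so H_2 ≅ 0.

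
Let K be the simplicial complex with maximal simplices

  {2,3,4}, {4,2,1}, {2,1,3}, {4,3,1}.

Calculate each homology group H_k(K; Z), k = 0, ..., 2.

H_0 = Z,  H_1 = 0,  H_2 = Z.

Order the vertices as 1 < 2 < 3 < 4. Listing each simplex with vertices in this order, K has dimension 2 with simplices:

  0-simplices (4): [1], [2], [3], [4]
  1-simplices (6): [1,2], [1,3], [1,4], [2,3], [2,4], [3,4]
  2-simplices (4): [1,2,3], [1,2,4], [1,3,4], [2,3,4]

giving chain groups C_0 ≅ Z^4, C_1 ≅ Z^6, C_2 ≅ Z^4.

Boundary ∂_1: C_1 → C_0 maps an edge to its endpoints' difference, ∂[p,q] = q − p. For instance
  ∂[3,4] = [4] − [3].
The resulting 4×6 matrix has rank 3, and its Smith normal form has invariant factors (1,1,1).

The boundary map ∂_2: C_2 → C_1 sends each 2-simplex [p,q,r] to [q,r] − [p,r] + [p,q]. For instance
  ∂[1,2,3] = [2,3] − [1,3] + [1,2],
  ∂[1,3,4] = [3,4] − [1,4] + [1,3].
The resulting 6×4 matrix has rank 3, and its Smith normal form has invariant factors (1,1,1).

Reading off H_k = ker ∂_k / im ∂_{k+1}:

  H_0: rank C_0 − rank ∂_1 = 4 − 3 = 1, and the invariant factors of ∂_1 are all 1, so H_0 = Z.
  H_1: rank ker ∂_1 − rank ∂_2 = (6 − 3) − 3 = 0, and the invariant factors of ∂_2 are all 1, so H_1 = 0.
  H_2: rank ker ∂_2 − rank ∂_3 = (4 − 3) − 0 = 1, and there is no ∂_3, so H_2 = Z.

As a check, the Euler characteristic is 4 − 6 + 4 = 2, which agrees with 1 − 0 + 1 = 2.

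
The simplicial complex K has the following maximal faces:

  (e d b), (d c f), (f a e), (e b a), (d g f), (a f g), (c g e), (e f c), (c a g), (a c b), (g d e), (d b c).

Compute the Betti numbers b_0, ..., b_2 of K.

Order the vertices as a < b < c < d < e < f < g. Listing each simplex with vertices in this order, K has dimension 2 with simplices:

  0-simplices (7): a, b, c, d, e, f, g
  1-simplices (18): ab, ac, ae, af, ag, bc, bd, be, cd, ce, cf, cg, de, df, dg, ef, eg, fg
  2-simplices (12): abc, abe, acg, aef, afg, bcd, bde, cdf, cef, ceg, deg, dfg

giving chain groups C_0 ≅ Z^7, C_1 ≅ Z^18, C_2 ≅ Z^12.

The boundary map ∂_1: C_1 → C_0 is given by ∂[p,q] = [q] − [p]. For instance
  ∂be = e − b.
The resulting 7×18 matrix has rank 6, and its Smith normal form has invariant factors (1,1,1,1,1,1).

∂_2: C_2 → C_1 acts by ∂[p,q,r] = [q,r] − [p,r] + [p,q]. For instance
  ∂bde = de − be + bd,
  ∂aef = ef − af + ae.
The resulting 18×12 matrix has rank 12, and its Smith normal form has invariant factors (1,1,1,1,1,1,1,1,1,1,1,2).

Now H_k = ker ∂_k / im ∂_{k+1}, so:

  H_0: rank C_0 − rank ∂_1 = 7 − 6 = 1, and the invariant factors of ∂_1 are all 1, so H_0 = Z.
  H_1: rank ker ∂_1 − rank ∂_2 = (18 − 6) − 12 = 0, and ∂_2 has invariant factor 2 > 1, so H_1 = Z/2.
  H_2: rank ker ∂_2 − rank ∂_3 = (12 − 12) − 0 = 0, and there is no ∂_3, so H_2 = 0.

Hence the Betti numbers are b_0 = 1, b_1 = 0, b_2 = 0.

b_0 = 1, b_1 = 0, b_2 = 0.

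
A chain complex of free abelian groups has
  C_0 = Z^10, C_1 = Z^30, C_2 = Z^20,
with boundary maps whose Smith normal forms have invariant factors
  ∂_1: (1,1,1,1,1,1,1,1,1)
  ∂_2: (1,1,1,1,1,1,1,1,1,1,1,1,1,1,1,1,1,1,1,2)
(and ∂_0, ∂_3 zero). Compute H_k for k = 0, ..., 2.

H_0 ≅ Z,  H_1 ≅ Z ⊕ Z/2Z,  H_2 = 0.

H_0: b_0 = 10 − 0 − 9 = 1; torsion from ∂_1 factors > 1: none. So H_0 ≅ Z.
H_1: b_1 = 30 − 9 − 20 = 1; torsion from ∂_2 factors > 1: [2]. So H_1 ≅ Z ⊕ Z/2Z.
H_2: b_2 = 20 − 20 − 0 = 0; torsion from ∂_3 factors > 1: none. So H_2 ≅ 0.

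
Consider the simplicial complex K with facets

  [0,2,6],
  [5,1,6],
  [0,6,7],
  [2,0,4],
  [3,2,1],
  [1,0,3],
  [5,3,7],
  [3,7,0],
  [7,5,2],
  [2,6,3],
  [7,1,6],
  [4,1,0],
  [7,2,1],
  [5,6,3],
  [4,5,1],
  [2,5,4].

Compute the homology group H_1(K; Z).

Take the total order 0 < 1 < 2 < 3 < 4 < 5 < 6 < 7 on the vertex set. Then K (dimension 2) consists of the simplices:

  0-simplices (8): [0], [1], [2], [3], [4], [5], [6], [7]
  1-simplices (24): (24 of them)
  2-simplices (16): [0,1,3], [0,1,4], [0,2,4], [0,2,6], [0,3,7], [0,6,7], [1,2,3], [1,2,7], [1,4,5], [1,5,6], [1,6,7], [2,3,6], [2,4,5], [2,5,7], [3,5,6], [3,5,7]

so the chain groups are C_0 ≅ Z^8, C_1 ≅ Z^24, C_2 ≅ Z^16.

Boundary ∂_1: C_1 → C_0 is given by ∂[p,q] = [q] − [p]. For instance
  ∂[0,7] = [7] − [0].
The resulting 8×24 matrix has rank 7, and its Smith normal form has invariant factors (1,1,1,1,1,1,1).

∂_2: C_2 → C_1 sends each 2-simplex [p,q,r] to [q,r] − [p,r] + [p,q]. For instance
  ∂[0,1,3] = [1,3] − [0,3] + [0,1],
  ∂[1,2,3] = [2,3] − [1,3] + [1,2].
As a 24×16 matrix over Z this has rank 15, with invariant factors (1,1,1,1,1,1,1,1,1,1,1,1,1,1,1).

From H_k ≅ ker(∂_k) / im(∂_{k+1}) we obtain:

  H_1: rank ker ∂_1 − rank ∂_2 = (24 − 7) − 15 = 2, and the invariant factors of ∂_2 are all 1, so H_1 = Z^2.

H_1 = Z^2.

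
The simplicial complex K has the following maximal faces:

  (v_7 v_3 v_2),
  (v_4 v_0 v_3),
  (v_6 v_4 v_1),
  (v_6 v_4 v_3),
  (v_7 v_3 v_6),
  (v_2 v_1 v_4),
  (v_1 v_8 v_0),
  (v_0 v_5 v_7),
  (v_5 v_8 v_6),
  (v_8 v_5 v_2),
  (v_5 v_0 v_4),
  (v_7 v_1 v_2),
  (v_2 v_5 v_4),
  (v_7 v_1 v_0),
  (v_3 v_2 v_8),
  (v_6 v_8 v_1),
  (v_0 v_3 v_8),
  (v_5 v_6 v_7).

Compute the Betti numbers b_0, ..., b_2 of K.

Order the vertices as v_0 < v_1 < v_2 < v_3 < v_4 < v_5 < v_6 < v_7 < v_8. Listing each simplex with vertices in this order, K has dimension 2 with simplices:

  0-simplices (9): [v_0], [v_1], [v_2], [v_3], [v_4], [v_5], [v_6], [v_7], [v_8]
  1-simplices (27): (27 of them)
  2-simplices (18): (18 of them)

giving chain groups C_0 ≅ Z^9, C_1 ≅ Z^27, C_2 ≅ Z^18.

The boundary map ∂_1: C_1 → C_0 is given by ∂[p,q] = [q] − [p]. For instance
  ∂[v_0,v_3] = [v_3] − [v_0].
As a 9×27 matrix over Z this has rank 8, with invariant factors (1,1,1,1,1,1,1,1).

∂_2: C_2 → C_1 acts by ∂[p,q,r] = [q,r] − [p,r] + [p,q]. For instance
  ∂[v_0,v_1,v_8] = [v_1,v_8] − [v_0,v_8] + [v_0,v_1],
  ∂[v_0,v_3,v_4] = [v_3,v_4] − [v_0,v_4] + [v_0,v_3].
As a 27×18 matrix over Z this has rank 17, with invariant factors (1,1,1,1,1,1,1,1,1,1,1,1,1,1,1,1,1).

From H_k ≅ ker(∂_k) / im(∂_{k+1}) we obtain:

  H_0: rank C_0 − rank ∂_1 = 9 − 8 = 1, and the invariant factors of ∂_1 are all 1, so H_0 = Z.
  H_1: rank ker ∂_1 − rank ∂_2 = (27 − 8) − 17 = 2, and the invariant factors of ∂_2 are all 1, so H_1 = Z^2.
  H_2: rank ker ∂_2 − rank ∂_3 = (18 − 17) − 0 = 1, and there is no ∂_3, so H_2 = Z.

As a check, the Euler characteristic is 9 − 27 + 18 = 0, which agrees with 1 − 2 + 1 = 0.

Hence the Betti numbers are b_0 = 1, b_1 = 2, b_2 = 1.

b_0 = 1, b_1 = 2, b_2 = 1.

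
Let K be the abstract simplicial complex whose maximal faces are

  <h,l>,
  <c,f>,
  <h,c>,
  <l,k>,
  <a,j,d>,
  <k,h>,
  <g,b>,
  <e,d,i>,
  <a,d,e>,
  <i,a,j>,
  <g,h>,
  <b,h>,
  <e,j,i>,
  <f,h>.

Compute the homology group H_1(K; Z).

We work with the vertex ordering a < b < c < d < e < f < g < h < i < j < k < l. The simplices of K, each written with vertices in increasing order, are:

  0-simplices (12): a, b, c, d, e, f, g, h, i, j, k, l
  1-simplices (19): ad, ae, ai, aj, bg, bh, cf, ch, de, di, dj, ei, ej, fh, gh, hk, hl, ij, kl
  2-simplices (5): ade, adj, aij, dei, eij

so the chain groups are C_0 ≅ Z^12, C_1 ≅ Z^19, C_2 ≅ Z^5.

The boundary map ∂_1: C_1 → C_0 is given by ∂[p,q] = [q] − [p]. For instance
  ∂ej = j − e.
This gives a 12×19 integer matrix of rank 10; reducing to Smith normal form yields diagonal entries (1,1,1,1,1,1,1,1,1,1).

The boundary map ∂_2: C_2 → C_1 maps a triangle to the signed sum of its edges. For instance
  ∂ade = de − ae + ad,
  ∂aij = ij − aj + ai.
The 19×5 boundary matrix has rank 5 and Smith normal form diag(1,1,1,1,1).

From H_k ≅ ker(∂_k) / im(∂_{k+1}) we obtain:

  H_1: rank ker ∂_1 − rank ∂_2 = (19 − 10) − 5 = 4, and the invariant factors of ∂_2 are all 1, so H_1 ≅ Z^4.

H_1 = Z^4.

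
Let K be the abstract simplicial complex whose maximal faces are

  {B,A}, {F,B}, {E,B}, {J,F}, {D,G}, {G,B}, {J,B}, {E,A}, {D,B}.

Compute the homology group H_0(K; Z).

H_0 ≅ Z.

Take the total order A < B < D < E < F < G < J on the vertex set. Then K (dimension 1) consists of the simplices:

  0-simplices (7): A, B, D, E, F, G, J
  1-simplices (9): AB, AE, BD, BE, BF, BG, BJ, DG, FJ

giving chain groups C_0 ≅ Z^7, C_1 ≅ Z^9.

∂_1: C_1 → C_0 is given by ∂[p,q] = [q] − [p].
The resulting 7×9 matrix has rank 6, and its Smith normal form has invariant factors (1,1,1,1,1,1).

Computing H_k = (kernel of ∂_k) / (image of ∂_{k+1}):

  H_0: rank C_0 − rank ∂_1 = 7 − 6 = 1, and the invariant factors of ∂_1 are all 1, so H_0 = Z.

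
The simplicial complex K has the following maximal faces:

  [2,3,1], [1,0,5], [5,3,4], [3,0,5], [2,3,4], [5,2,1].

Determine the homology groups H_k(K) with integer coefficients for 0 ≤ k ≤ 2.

H_0 ≅ Z,  H_1 ≅ Z,  H_2 = 0.

We work with the vertex ordering 0 < 1 < 2 < 3 < 4 < 5. The simplices of K, each written with vertices in increasing order, are:

  0-simplices (6): [0], [1], [2], [3], [4], [5]
  1-simplices (12): [0,1], [0,3], [0,5], [1,2], [1,3], [1,5], [2,3], [2,4], [2,5], [3,4], [3,5], [4,5]
  2-simplices (6): [0,1,5], [0,3,5], [1,2,3], [1,2,5], [2,3,4], [3,4,5]

Hence C_0 ≅ Z^6, C_1 ≅ Z^12, C_2 ≅ Z^6.

∂_1: C_1 → C_0 maps an edge to its endpoints' difference, ∂[p,q] = q − p. For instance
  ∂[4,5] = [5] − [4].
The resulting 6×12 matrix has rank 5, and its Smith normal form has invariant factors (1,1,1,1,1).

The boundary map ∂_2: C_2 → C_1 sends each 2-simplex [p,q,r] to [q,r] − [p,r] + [p,q]. For instance
  ∂[0,1,5] = [1,5] − [0,5] + [0,1],
  ∂[3,4,5] = [4,5] − [3,5] + [3,4].
This gives a 12×6 integer matrix of rank 6; reducing to Smith normal form yields diagonal entries (1,1,1,1,1,1).

Now H_k = ker ∂_k / im ∂_{k+1}, so:

  H_0: rank C_0 − rank ∂_1 = 6 − 5 = 1, and the invariant factors of ∂_1 are all 1, so H_0 = Z.
  H_1: rank ker ∂_1 − rank ∂_2 = (12 − 5) − 6 = 1, and the invariant factors of ∂_2 are all 1, so H_1 = Z.
  H_2: rank ker ∂_2 − rank ∂_3 = (6 − 6) − 0 = 0, and there is no ∂_3, so H_2 = 0.

(K is a triangulation of the cylinder S^1 x I.)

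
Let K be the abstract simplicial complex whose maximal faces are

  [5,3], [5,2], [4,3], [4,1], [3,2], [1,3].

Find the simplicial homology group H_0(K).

Take the total order 1 < 2 < 3 < 4 < 5 on the vertex set. Then K (dimension 1) consists of the simplices:

  0-simplices (5): [1], [2], [3], [4], [5]
  1-simplices (6): [1,3], [1,4], [2,3], [2,5], [3,4], [3,5]

so the chain groups are C_0 ≅ Z^5, C_1 ≅ Z^6.

∂_1: C_1 → C_0 sends each edge [p,q] (with p < q) to q − p.
As a 5×6 matrix over Z this has rank 4, with invariant factors (1,1,1,1).

Now H_k = ker ∂_k / im ∂_{k+1}, so:

  H_0: rank C_0 − rank ∂_1 = 5 − 4 = 1, and the invariant factors of ∂_1 are all 1, so H_0 ≅ Z.

H_0 = Z.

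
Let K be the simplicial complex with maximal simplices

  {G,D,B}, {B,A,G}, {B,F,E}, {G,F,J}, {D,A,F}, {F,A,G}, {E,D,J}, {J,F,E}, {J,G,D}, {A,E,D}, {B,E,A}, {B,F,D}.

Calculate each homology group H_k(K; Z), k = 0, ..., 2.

K has 7 vertices, 18 edges, 12 triangles.
rank ∂_0 = 0, rank ∂_1 = 6 ⇒ b_0 = 7 − 0 − 6 = 1; all invariant factors of ∂_1 are 1 so no torsion. So H_0 ≅ Z.
rank ∂_1 = 6, rank ∂_2 = 12 ⇒ b_1 = 18 − 6 − 12 = 0; ∂_2 has invariant factor(s) [2] giving torsion. So H_1 ≅ Z_2.
rank ∂_2 = 12, rank ∂_3 = 0 ⇒ b_2 = 12 − 12 − 0 = 0. So H_2 ≅ 0.

H_0 ≅ Z,  H_1 ≅ Z_2,  H_2 = 0.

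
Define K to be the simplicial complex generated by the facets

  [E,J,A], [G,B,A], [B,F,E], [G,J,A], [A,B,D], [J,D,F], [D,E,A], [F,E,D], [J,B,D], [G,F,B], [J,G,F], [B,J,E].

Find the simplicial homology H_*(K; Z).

Order the vertices as A < B < D < E < F < G < J. Listing each simplex with vertices in this order, K has dimension 2 with simplices:

  0-simplices (7): A, B, D, E, F, G, J
  1-simplices (18): AB, AD, AE, AG, AJ, BD, BE, BF, BG, BJ, DE, DF, DJ, EF, EJ, FG, FJ, GJ
  2-simplices (12): ABD, ABG, ADE, AEJ, AGJ, BDJ, BEF, BEJ, BFG, DEF, DFJ, FGJ

Hence C_0 ≅ Z^7, C_1 ≅ Z^18, C_2 ≅ Z^12.

Boundary ∂_1: C_1 → C_0 is given by ∂[p,q] = [q] − [p].
This gives a 7×18 integer matrix of rank 6; reducing to Smith normal form yields diagonal entries (1,1,1,1,1,1).

The boundary map ∂_2: C_2 → C_1 sends each 2-simplex [p,q,r] to [q,r] − [p,r] + [p,q]. For instance
  ∂BEF = EF − BF + BE,
  ∂ABD = BD − AD + AB.
The resulting 18×12 matrix has rank 12, and its Smith normal form has invariant factors (1,1,1,1,1,1,1,1,1,1,1,2).

Now H_k = ker ∂_k / im ∂_{k+1}, so:

  H_0: rank C_0 − rank ∂_1 = 7 − 6 = 1, and the invariant factors of ∂_1 are all 1, so H_0 ≅ Z.
  H_1: rank ker ∂_1 − rank ∂_2 = (18 − 6) − 12 = 0, and ∂_2 has invariant factor 2 > 1, so H_1 ≅ Z/2Z.
  H_2: rank ker ∂_2 − rank ∂_3 = (12 − 12) − 0 = 0, and there is no ∂_3, so H_2 ≅ 0.

(K is a triangulation of the real projective plane RP^2.)

H_0 ≅ Z,  H_1 ≅ Z/2Z,  H_2 = 0.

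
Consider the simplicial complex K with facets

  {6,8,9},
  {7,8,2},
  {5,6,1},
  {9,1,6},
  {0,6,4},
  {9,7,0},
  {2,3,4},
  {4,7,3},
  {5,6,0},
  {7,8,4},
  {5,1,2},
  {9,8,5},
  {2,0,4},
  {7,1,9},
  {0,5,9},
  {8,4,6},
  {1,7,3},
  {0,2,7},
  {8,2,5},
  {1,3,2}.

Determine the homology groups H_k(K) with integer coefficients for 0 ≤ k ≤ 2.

H_0 ≅ Z,  H_1 ≅ Z ⊕ Z/2,  H_2 = 0.

Take the total order 0 < 1 < 2 < 3 < 4 < 5 < 6 < 7 < 8 < 9 on the vertex set. Then K (dimension 2) consists of the simplices:

  0-simplices (10): [0], [1], [2], [3], [4], [5], [6], [7], [8], [9]
  1-simplices (30): (30 of them)
  2-simplices (20): (20 of them)

giving chain groups C_0 ≅ Z^10, C_1 ≅ Z^30, C_2 ≅ Z^20.

∂_1: C_1 → C_0 is given by ∂[p,q] = [q] − [p]. For instance
  ∂[1,2] = [2] − [1].
As a 10×30 matrix over Z this has rank 9, with invariant factors (1,1,1,1,1,1,1,1,1).

The boundary map ∂_2: C_2 → C_1 sends each 2-simplex [p,q,r] to [q,r] − [p,r] + [p,q]. For instance
  ∂[0,5,9] = [5,9] − [0,9] + [0,5],
  ∂[4,6,8] = [6,8] − [4,8] + [4,6].
This gives a 30×20 integer matrix of rank 20; reducing to Smith normal form yields diagonal entries (1,1,1,1,1,1,1,1,1,1,1,1,1,1,1,1,1,1,1,2).

From H_k ≅ ker(∂_k) / im(∂_{k+1}) we obtain:

  H_0: rank C_0 − rank ∂_1 = 10 − 9 = 1, and the invariant factors of ∂_1 are all 1, so H_0 ≅ Z.
  H_1: rank ker ∂_1 − rank ∂_2 = (30 − 9) − 20 = 1, and ∂_2 has invariant factor 2 > 1, so H_1 ≅ Z ⊕ Z/2.
  H_2: rank ker ∂_2 − rank ∂_3 = (20 − 20) − 0 = 0, and there is no ∂_3, so H_2 ≅ 0.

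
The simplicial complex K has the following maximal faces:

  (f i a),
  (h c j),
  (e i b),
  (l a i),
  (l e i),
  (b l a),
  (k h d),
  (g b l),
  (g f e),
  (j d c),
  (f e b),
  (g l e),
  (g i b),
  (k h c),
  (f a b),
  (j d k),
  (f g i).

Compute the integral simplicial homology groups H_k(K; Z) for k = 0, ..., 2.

Order the vertices as a < b < c < d < e < f < g < h < i < j < k < l. Listing each simplex with vertices in this order, K has dimension 2 with simplices:

  0-simplices (12): a, b, c, d, e, f, g, h, i, j, k, l
  1-simplices (28): ab, af, ai, al, be, bf, bg, bi, bl, cd, ch, cj, ck, dh, dj, dk, ef, eg, ei, el, fg, fi, gi, gl, hj, hk, il, jk
  2-simplices (17): abf, abl, afi, ail, bef, bei, bgi, bgl, cdj, chj, chk, dhk, djk, efg, egl, eil, fgi

so the chain groups are C_0 ≅ Z^12, C_1 ≅ Z^28, C_2 ≅ Z^17.

∂_1: C_1 → C_0 maps an edge to its endpoints' difference, ∂[p,q] = q − p. For instance
  ∂bg = g − b.
The 12×28 boundary matrix has rank 10 and Smith normal form diag(1,1,1,1,1,1,1,1,1,1).

The boundary map ∂_2: C_2 → C_1 sends each 2-simplex [p,q,r] to [q,r] − [p,r] + [p,q]. For instance
  ∂egl = gl − el + eg,
  ∂eil = il − el + ei.
As a 28×17 matrix over Z this has rank 17, with invariant factors (1,1,1,1,1,1,1,1,1,1,1,1,1,1,1,1,2).

Now H_k = ker ∂_k / im ∂_{k+1}, so:

  H_0: rank C_0 − rank ∂_1 = 12 − 10 = 2, and the invariant factors of ∂_1 are all 1, so H_0 ≅ Z^2.
  H_1: rank ker ∂_1 − rank ∂_2 = (28 − 10) − 17 = 1, and ∂_2 has invariant factor 2 > 1, so H_1 ≅ Z ⊕ Z_2.
  H_2: rank ker ∂_2 − rank ∂_3 = (17 − 17) − 0 = 0, and there is no ∂_3, so H_2 ≅ 0.

(K is a triangulation of the disjoint union of the Möbius band and the real projective plane RP^2.)

H_0 ≅ Z^2,  H_1 ≅ Z ⊕ Z_2,  H_2 = 0.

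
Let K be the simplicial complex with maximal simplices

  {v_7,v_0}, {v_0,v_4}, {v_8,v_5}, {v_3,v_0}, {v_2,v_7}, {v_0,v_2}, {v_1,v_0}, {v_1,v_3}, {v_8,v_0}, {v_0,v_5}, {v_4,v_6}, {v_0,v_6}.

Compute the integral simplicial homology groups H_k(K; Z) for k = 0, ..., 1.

H_0 = Z,  H_1 = Z^4.

Fix the vertex order v_0 < v_1 < v_2 < v_3 < v_4 < v_5 < v_6 < v_7 < v_8 and write every simplex with vertices in increasing order. Then dim K = 1 and the simplices of K are:

  0-simplices (9): [v_0], [v_1], [v_2], [v_3], [v_4], [v_5], [v_6], [v_7], [v_8]
  1-simplices (12): [v_0,v_1], [v_0,v_2], [v_0,v_3], [v_0,v_4], [v_0,v_5], [v_0,v_6], [v_0,v_7], [v_0,v_8], [v_1,v_3], [v_2,v_7], [v_4,v_6], [v_5,v_8]

giving chain groups C_0 ≅ Z^9, C_1 ≅ Z^12.

∂_1: C_1 → C_0 sends each edge [p,q] (with p < q) to q − p.
This gives a 9×12 integer matrix of rank 8; reducing to Smith normal form yields diagonal entries (1,1,1,1,1,1,1,1).

Reading off H_k = ker ∂_k / im ∂_{k+1}:

  H_0: rank C_0 − rank ∂_1 = 9 − 8 = 1, and the invariant factors of ∂_1 are all 1, so H_0 ≅ Z.
  H_1: rank ker ∂_1 − rank ∂_2 = (12 − 8) − 0 = 4, and there is no ∂_2, so H_1 ≅ Z^4.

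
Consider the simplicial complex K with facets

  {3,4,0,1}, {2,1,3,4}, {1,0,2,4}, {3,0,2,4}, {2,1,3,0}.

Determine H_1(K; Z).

Take the total order 0 < 1 < 2 < 3 < 4 on the vertex set. Then K (dimension 3) consists of the simplices:

  0-simplices (5): [0], [1], [2], [3], [4]
  1-simplices (10): [0,1], [0,2], [0,3], [0,4], [1,2], [1,3], [1,4], [2,3], [2,4], [3,4]
  2-simplices (10): [0,1,2], [0,1,3], [0,1,4], [0,2,3], [0,2,4], [0,3,4], [1,2,3], [1,2,4], [1,3,4], [2,3,4]
  3-simplices (5): [0,1,2,3], [0,1,2,4], [0,1,3,4], [0,2,3,4], [1,2,3,4]

Hence C_0 ≅ Z^5, C_1 ≅ Z^10, C_2 ≅ Z^10, C_3 ≅ Z^5.

∂_1: C_1 → C_0 maps an edge to its endpoints' difference, ∂[p,q] = q − p. For instance
  ∂[1,2] = [2] − [1].
This gives a 5×10 integer matrix of rank 4; reducing to Smith normal form yields diagonal entries (1,1,1,1).

Boundary ∂_2: C_2 → C_1 acts by ∂[p,q,r] = [q,r] − [p,r] + [p,q]. For instance
  ∂[0,2,4] = [2,4] − [0,4] + [0,2],
  ∂[0,1,2] = [1,2] − [0,2] + [0,1].
The resulting 10×10 matrix has rank 6, and its Smith normal form has invariant factors (1,1,1,1,1,1).

∂_3: C_3 → C_2 sends each 3-simplex σ to the alternating sum Σ_i (−1)^i (σ with its i-th vertex removed). For instance
  ∂[0,2,3,4] = [2,3,4] − [0,3,4] + [0,2,4] − [0,2,3],
  ∂[0,1,2,3] = [1,2,3] − [0,2,3] + [0,1,3] − [0,1,2].
This gives a 10×5 integer matrix of rank 4; reducing to Smith normal form yields diagonal entries (1,1,1,1).

From H_k ≅ ker(∂_k) / im(∂_{k+1}) we obtain:

  H_1: rank ker ∂_1 − rank ∂_2 = (10 − 4) − 6 = 0, and the invariant factors of ∂_2 are all 1, so H_1 = 0.

H_1 ≅ 0.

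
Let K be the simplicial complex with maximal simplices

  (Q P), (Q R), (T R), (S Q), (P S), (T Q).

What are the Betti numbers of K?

b_0 = 1, b_1 = 2.

Fix the vertex order P < Q < R < S < T and write every simplex with vertices in increasing order. Then dim K = 1 and the simplices of K are:

  0-simplices (5): P, Q, R, S, T
  1-simplices (6): PQ, PS, QR, QS, QT, RT

so the chain groups are C_0 ≅ Z^5, C_1 ≅ Z^6.

Boundary ∂_1: C_1 → C_0 is given by ∂[p,q] = [q] − [p]. For instance
  ∂PS = S − P.
The 5×6 boundary matrix has rank 4 and Smith normal form diag(1,1,1,1).

From H_k ≅ ker(∂_k) / im(∂_{k+1}) we obtain:

  H_0: rank C_0 − rank ∂_1 = 5 − 4 = 1, and the invariant factors of ∂_1 are all 1, so H_0 = Z.
  H_1: rank ker ∂_1 − rank ∂_2 = (6 − 4) − 0 = 2, and there is no ∂_2, so H_1 = Z^2.

Hence the Betti numbers are b_0 = 1, b_1 = 2.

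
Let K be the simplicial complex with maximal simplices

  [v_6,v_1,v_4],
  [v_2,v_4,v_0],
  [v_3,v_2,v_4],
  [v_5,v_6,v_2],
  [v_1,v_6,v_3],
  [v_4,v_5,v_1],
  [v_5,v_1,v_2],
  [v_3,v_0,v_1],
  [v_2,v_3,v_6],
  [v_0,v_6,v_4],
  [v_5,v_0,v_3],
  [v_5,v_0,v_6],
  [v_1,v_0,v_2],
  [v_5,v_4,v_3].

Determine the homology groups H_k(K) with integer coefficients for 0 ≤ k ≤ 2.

We work with the vertex ordering v_0 < v_1 < v_2 < v_3 < v_4 < v_5 < v_6. The simplices of K, each written with vertices in increasing order, are:

  0-simplices (7): [v_0], [v_1], [v_2], [v_3], [v_4], [v_5], [v_6]
  1-simplices (21): (21 of them)
  2-simplices (14): (14 of them)

giving chain groups C_0 ≅ Z^7, C_1 ≅ Z^21, C_2 ≅ Z^14.

The boundary map ∂_1: C_1 → C_0 sends each edge [p,q] (with p < q) to q − p.
The resulting 7×21 matrix has rank 6, and its Smith normal form has invariant factors (1,1,1,1,1,1).

The boundary map ∂_2: C_2 → C_1 acts by ∂[p,q,r] = [q,r] − [p,r] + [p,q]. For instance
  ∂[v_2,v_3,v_4] = [v_3,v_4] − [v_2,v_4] + [v_2,v_3],
  ∂[v_1,v_4,v_6] = [v_4,v_6] − [v_1,v_6] + [v_1,v_4].
This gives a 21×14 integer matrix of rank 13; reducing to Smith normal form yields diagonal entries (1,1,1,1,1,1,1,1,1,1,1,1,1).

Now H_k = ker ∂_k / im ∂_{k+1}, so:

  H_0: rank C_0 − rank ∂_1 = 7 − 6 = 1, and the invariant factors of ∂_1 are all 1, so H_0 = Z.
  H_1: rank ker ∂_1 − rank ∂_2 = (21 − 6) − 13 = 2, and the invariant factors of ∂_2 are all 1, so H_1 = Z^2.
  H_2: rank ker ∂_2 − rank ∂_3 = (14 − 13) − 0 = 1, and there is no ∂_3, so H_2 = Z.

(K is a triangulation of the torus T^2.)

H_0 ≅ Z,  H_1 ≅ Z^2,  H_2 ≅ Z.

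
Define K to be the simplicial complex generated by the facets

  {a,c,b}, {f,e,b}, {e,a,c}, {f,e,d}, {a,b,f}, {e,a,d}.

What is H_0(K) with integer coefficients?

H_0 ≅ Z.

Take the total order a < b < c < d < e < f on the vertex set. Then K (dimension 2) consists of the simplices:

  0-simplices (6): a, b, c, d, e, f
  1-simplices (12): ab, ac, ad, ae, af, bc, be, bf, ce, de, df, ef
  2-simplices (6): abc, abf, ace, ade, bef, def

so the chain groups are C_0 ≅ Z^6, C_1 ≅ Z^12, C_2 ≅ Z^6.

Boundary ∂_1: C_1 → C_0 is given by ∂[p,q] = [q] − [p].
The resulting 6×12 matrix has rank 5, and its Smith normal form has invariant factors (1,1,1,1,1).

The boundary map ∂_2: C_2 → C_1 acts by ∂[p,q,r] = [q,r] − [p,r] + [p,q]. For instance
  ∂abc = bc − ac + ab,
  ∂def = ef − df + de.
This gives a 12×6 integer matrix of rank 6; reducing to Smith normal form yields diagonal entries (1,1,1,1,1,1).

Computing H_k = (kernel of ∂_k) / (image of ∂_{k+1}):

  H_0: rank C_0 − rank ∂_1 = 6 − 5 = 1, and the invariant factors of ∂_1 are all 1, so H_0 ≅ Z.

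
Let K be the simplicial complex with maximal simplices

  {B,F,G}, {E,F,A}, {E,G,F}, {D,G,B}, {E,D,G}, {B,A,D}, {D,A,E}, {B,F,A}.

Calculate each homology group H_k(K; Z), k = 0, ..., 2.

H_0 ≅ Z,  H_1 = 0,  H_2 ≅ Z.

We work with the vertex ordering A < B < D < E < F < G. The simplices of K, each written with vertices in increasing order, are:

  0-simplices (6): A, B, D, E, F, G
  1-simplices (12): AB, AD, AE, AF, BD, BF, BG, DE, DG, EF, EG, FG
  2-simplices (8): ABD, ABF, ADE, AEF, BDG, BFG, DEG, EFG

Hence C_0 ≅ Z^6, C_1 ≅ Z^12, C_2 ≅ Z^8.

∂_1: C_1 → C_0 sends each edge [p,q] (with p < q) to q − p. For instance
  ∂BF = F − B.
The resulting 6×12 matrix has rank 5, and its Smith normal form has invariant factors (1,1,1,1,1).

Boundary ∂_2: C_2 → C_1 sends each 2-simplex [p,q,r] to [q,r] − [p,r] + [p,q]. For instance
  ∂AEF = EF − AF + AE,
  ∂DEG = EG − DG + DE.
The 12×8 boundary matrix has rank 7 and Smith normal form diag(1,1,1,1,1,1,1).

From H_k ≅ ker(∂_k) / im(∂_{k+1}) we obtain:

  H_0: rank C_0 − rank ∂_1 = 6 − 5 = 1, and the invariant factors of ∂_1 are all 1, so H_0 = Z.
  H_1: rank ker ∂_1 − rank ∂_2 = (12 − 5) − 7 = 0, and the invariant factors of ∂_2 are all 1, so H_1 = 0.
  H_2: rank ker ∂_2 − rank ∂_3 = (8 − 7) − 0 = 1, and there is no ∂_3, so H_2 = Z.

As a check, the Euler characteristic is 6 − 12 + 8 = 2, which agrees with 1 − 0 + 1 = 2.
(K is a triangulation of the 2-sphere S^2.)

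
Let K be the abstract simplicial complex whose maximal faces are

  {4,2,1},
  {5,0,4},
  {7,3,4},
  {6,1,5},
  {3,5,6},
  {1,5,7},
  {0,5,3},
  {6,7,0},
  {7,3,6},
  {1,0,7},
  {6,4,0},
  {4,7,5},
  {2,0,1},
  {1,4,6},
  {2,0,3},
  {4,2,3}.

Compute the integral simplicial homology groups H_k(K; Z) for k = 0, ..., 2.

H_0 = Z,  H_1 = Z^2,  H_2 = Z.

Order the vertices as 0 < 1 < 2 < 3 < 4 < 5 < 6 < 7. Listing each simplex with vertices in this order, K has dimension 2 with simplices:

  0-simplices (8): [0], [1], [2], [3], [4], [5], [6], [7]
  1-simplices (24): (24 of them)
  2-simplices (16): [0,1,2], [0,1,7], [0,2,3], [0,3,5], [0,4,5], [0,4,6], [0,6,7], [1,2,4], [1,4,6], [1,5,6], [1,5,7], [2,3,4], [3,4,7], [3,5,6], [3,6,7], [4,5,7]

giving chain groups C_0 ≅ Z^8, C_1 ≅ Z^24, C_2 ≅ Z^16.

∂_1: C_1 → C_0 maps an edge to its endpoints' difference, ∂[p,q] = q − p. For instance
  ∂[4,5] = [5] − [4].
This gives a 8×24 integer matrix of rank 7; reducing to Smith normal form yields diagonal entries (1,1,1,1,1,1,1).

Boundary ∂_2: C_2 → C_1 sends each 2-simplex [p,q,r] to [q,r] − [p,r] + [p,q]. For instance
  ∂[3,4,7] = [4,7] − [3,7] + [3,4],
  ∂[0,1,2] = [1,2] − [0,2] + [0,1].
The 24×16 boundary matrix has rank 15 and Smith normal form diag(1,1,1,1,1,1,1,1,1,1,1,1,1,1,1).

Now H_k = ker ∂_k / im ∂_{k+1}, so:

  H_0: rank C_0 − rank ∂_1 = 8 − 7 = 1, and the invariant factors of ∂_1 are all 1, so H_0 ≅ Z.
  H_1: rank ker ∂_1 − rank ∂_2 = (24 − 7) − 15 = 2, and the invariant factors of ∂_2 are all 1, so H_1 ≅ Z^2.
  H_2: rank ker ∂_2 − rank ∂_3 = (16 − 15) − 0 = 1, and there is no ∂_3, so H_2 ≅ Z.

As a check, the Euler characteristic is 8 − 24 + 16 = 0, which agrees with 1 − 2 + 1 = 0.
(K is a triangulation of the torus T^2.)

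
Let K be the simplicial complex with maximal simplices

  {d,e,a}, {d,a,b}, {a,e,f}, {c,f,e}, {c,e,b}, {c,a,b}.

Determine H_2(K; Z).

H_2 = 0.

Take the total order a < b < c < d < e < f on the vertex set. Then K (dimension 2) consists of the simplices:

  0-simplices (6): a, b, c, d, e, f
  1-simplices (12): ab, ac, ad, ae, af, bc, bd, be, ce, cf, de, ef
  2-simplices (6): abc, abd, ade, aef, bce, cef

so the chain groups are C_0 ≅ Z^6, C_1 ≅ Z^12, C_2 ≅ Z^6.

Boundary ∂_1: C_1 → C_0 is given by ∂[p,q] = [q] − [p].
This gives a 6×12 integer matrix of rank 5; reducing to Smith normal form yields diagonal entries (1,1,1,1,1).

The boundary map ∂_2: C_2 → C_1 maps a triangle to the signed sum of its edges. For instance
  ∂aef = ef − af + ae,
  ∂abd = bd − ad + ab.
As a 12×6 matrix over Z this has rank 6, with invariant factors (1,1,1,1,1,1).

Reading off H_k = ker ∂_k / im ∂_{k+1}:

  H_2: rank ker ∂_2 − rank ∂_3 = (6 − 6) − 0 = 0, and there is no ∂_3, so H_2 ≅ 0.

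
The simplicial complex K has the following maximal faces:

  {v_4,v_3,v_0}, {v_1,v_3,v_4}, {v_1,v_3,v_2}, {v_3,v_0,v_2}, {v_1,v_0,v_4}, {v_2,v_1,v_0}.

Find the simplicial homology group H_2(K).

H_2 = Z.

Take the total order v_0 < v_1 < v_2 < v_3 < v_4 on the vertex set. Then K (dimension 2) consists of the simplices:

  0-simplices (5): [v_0], [v_1], [v_2], [v_3], [v_4]
  1-simplices (9): [v_0,v_1], [v_0,v_2], [v_0,v_3], [v_0,v_4], [v_1,v_2], [v_1,v_3], [v_1,v_4], [v_2,v_3], [v_3,v_4]
  2-simplices (6): [v_0,v_1,v_2], [v_0,v_1,v_4], [v_0,v_2,v_3], [v_0,v_3,v_4], [v_1,v_2,v_3], [v_1,v_3,v_4]

giving chain groups C_0 ≅ Z^5, C_1 ≅ Z^9, C_2 ≅ Z^6.

Boundary ∂_1: C_1 → C_0 is given by ∂[p,q] = [q] − [p].
This gives a 5×9 integer matrix of rank 4; reducing to Smith normal form yields diagonal entries (1,1,1,1).

∂_2: C_2 → C_1 acts by ∂[p,q,r] = [q,r] − [p,r] + [p,q]. For instance
  ∂[v_0,v_1,v_2] = [v_1,v_2] − [v_0,v_2] + [v_0,v_1],
  ∂[v_1,v_2,v_3] = [v_2,v_3] − [v_1,v_3] + [v_1,v_2].
This gives a 9×6 integer matrix of rank 5; reducing to Smith normal form yields diagonal entries (1,1,1,1,1).

From H_k ≅ ker(∂_k) / im(∂_{k+1}) we obtain:

  H_2: rank ker ∂_2 − rank ∂_3 = (6 − 5) − 0 = 1, and there is no ∂_3, so H_2 = Z.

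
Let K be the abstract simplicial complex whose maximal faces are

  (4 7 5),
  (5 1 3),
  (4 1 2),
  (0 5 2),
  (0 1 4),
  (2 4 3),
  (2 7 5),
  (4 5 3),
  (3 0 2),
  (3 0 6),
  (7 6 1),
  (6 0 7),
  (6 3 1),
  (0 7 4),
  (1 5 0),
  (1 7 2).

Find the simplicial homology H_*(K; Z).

Take the total order 0 < 1 < 2 < 3 < 4 < 5 < 6 < 7 on the vertex set. Then K (dimension 2) consists of the simplices:

  0-simplices (8): [0], [1], [2], [3], [4], [5], [6], [7]
  1-simplices (24): (24 of them)
  2-simplices (16): [0,1,4], [0,1,5], [0,2,3], [0,2,5], [0,3,6], [0,4,7], [0,6,7], [1,2,4], [1,2,7], [1,3,5], [1,3,6], [1,6,7], [2,3,4], [2,5,7], [3,4,5], [4,5,7]

so the chain groups are C_0 ≅ Z^8, C_1 ≅ Z^24, C_2 ≅ Z^16.

∂_1: C_1 → C_0 maps an edge to its endpoints' difference, ∂[p,q] = q − p.
As a 8×24 matrix over Z this has rank 7, with invariant factors (1,1,1,1,1,1,1).

Boundary ∂_2: C_2 → C_1 maps a triangle to the signed sum of its edges. For instance
  ∂[4,5,7] = [5,7] − [4,7] + [4,5],
  ∂[3,4,5] = [4,5] − [3,5] + [3,4].
As a 24×16 matrix over Z this has rank 15, with invariant factors (1,1,1,1,1,1,1,1,1,1,1,1,1,1,1).

Now H_k = ker ∂_k / im ∂_{k+1}, so:

  H_0: rank C_0 − rank ∂_1 = 8 − 7 = 1, and the invariant factors of ∂_1 are all 1, so H_0 ≅ Z.
  H_1: rank ker ∂_1 − rank ∂_2 = (24 − 7) − 15 = 2, and the invariant factors of ∂_2 are all 1, so H_1 ≅ Z^2.
  H_2: rank ker ∂_2 − rank ∂_3 = (16 − 15) − 0 = 1, and there is no ∂_3, so H_2 ≅ Z.

As a check, the Euler characteristic is 8 − 24 + 16 = 0, which agrees with 1 − 2 + 1 = 0.
(K is a triangulation of the torus T^2.)

H_0 ≅ Z,  H_1 ≅ Z^2,  H_2 ≅ Z.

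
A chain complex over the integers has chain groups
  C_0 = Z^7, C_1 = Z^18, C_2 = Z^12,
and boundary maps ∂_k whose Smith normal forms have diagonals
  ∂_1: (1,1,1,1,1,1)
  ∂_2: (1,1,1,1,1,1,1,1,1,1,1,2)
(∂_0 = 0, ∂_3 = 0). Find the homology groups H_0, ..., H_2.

H_0: b_0 = 7 − 0 − 6 = 1; torsion from ∂_1 factors > 1: none. So H_0 = Z.
H_1: b_1 = 18 − 6 − 12 = 0; torsion from ∂_2 factors > 1: [2]. So H_1 = Z/2.
H_2: b_2 = 12 − 12 − 0 = 0; torsion from ∂_3 factors > 1: none. So H_2 = 0.

H_0 = Z,  H_1 = Z/2,  H_2 = 0.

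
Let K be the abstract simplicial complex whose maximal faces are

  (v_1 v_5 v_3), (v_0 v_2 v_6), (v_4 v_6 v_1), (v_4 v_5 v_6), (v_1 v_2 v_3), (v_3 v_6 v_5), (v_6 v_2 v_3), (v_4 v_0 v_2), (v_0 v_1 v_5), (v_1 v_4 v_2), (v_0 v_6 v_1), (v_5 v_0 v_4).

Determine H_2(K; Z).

H_2 ≅ 0.

We work with the vertex ordering v_0 < v_1 < v_2 < v_3 < v_4 < v_5 < v_6. The simplices of K, each written with vertices in increasing order, are:

  0-simplices (7): [v_0], [v_1], [v_2], [v_3], [v_4], [v_5], [v_6]
  1-simplices (18): (18 of them)
  2-simplices (12): (12 of them)

Hence C_0 ≅ Z^7, C_1 ≅ Z^18, C_2 ≅ Z^12.

∂_1: C_1 → C_0 maps an edge to its endpoints' difference, ∂[p,q] = q − p. For instance
  ∂[v_4,v_5] = [v_5] − [v_4].
The 7×18 boundary matrix has rank 6 and Smith normal form diag(1,1,1,1,1,1).

Boundary ∂_2: C_2 → C_1 acts by ∂[p,q,r] = [q,r] − [p,r] + [p,q]. For instance
  ∂[v_4,v_5,v_6] = [v_5,v_6] − [v_4,v_6] + [v_4,v_5],
  ∂[v_3,v_5,v_6] = [v_5,v_6] − [v_3,v_6] + [v_3,v_5].
The resulting 18×12 matrix has rank 12, and its Smith normal form has invariant factors (1,1,1,1,1,1,1,1,1,1,1,2).

Computing H_k = (kernel of ∂_k) / (image of ∂_{k+1}):

  H_2: rank ker ∂_2 − rank ∂_3 = (12 − 12) − 0 = 0, and there is no ∂_3, so H_2 ≅ 0.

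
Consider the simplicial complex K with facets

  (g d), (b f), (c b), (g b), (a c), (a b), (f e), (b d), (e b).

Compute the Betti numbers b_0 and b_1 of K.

We work with the vertex ordering a < b < c < d < e < f < g. The simplices of K, each written with vertices in increasing order, are:

  0-simplices (7): a, b, c, d, e, f, g
  1-simplices (9): ab, ac, bc, bd, be, bf, bg, dg, ef

giving chain groups C_0 ≅ Z^7, C_1 ≅ Z^9.

Boundary ∂_1: C_1 → C_0 maps an edge to its endpoints' difference, ∂[p,q] = q − p. For instance
  ∂bd = d − b.
This gives a 7×9 integer matrix of rank 6; reducing to Smith normal form yields diagonal entries (1,1,1,1,1,1).

Reading off H_k = ker ∂_k / im ∂_{k+1}:

  H_0: rank C_0 − rank ∂_1 = 7 − 6 = 1, and the invariant factors of ∂_1 are all 1, so H_0 ≅ Z.
  H_1: rank ker ∂_1 − rank ∂_2 = (9 − 6) − 0 = 3, and there is no ∂_2, so H_1 ≅ Z^3.

As a check, the Euler characteristic is 7 − 9 = -2, which agrees with 1 − 3 = -2.
(K is a triangulation of a wedge of 3 circles.)

Hence the Betti numbers are b_0 = 1, b_1 = 3.

b_0 = 1, b_1 = 3.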